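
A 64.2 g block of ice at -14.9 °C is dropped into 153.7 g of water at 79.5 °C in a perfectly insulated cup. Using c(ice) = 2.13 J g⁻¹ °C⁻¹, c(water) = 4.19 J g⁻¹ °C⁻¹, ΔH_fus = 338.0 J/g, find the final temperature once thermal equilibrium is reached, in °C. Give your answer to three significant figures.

T_f = 30.1 °C

Heat to bring ice to 0 °C and melt it: q₁ = 64.2×2.13×14.9 + 64.2×338.0 = 23737 J
Heat the water can supply cooling to 0 °C: 153.7×4.19×79.5 = 51198.2 J > q₁, so all ice melts.
Energy balance: 153.7×4.19×(79.5 − T) = 23737 + 64.2×4.19×(T − 0)
644.003(79.5 − T) = 23737 + 268.998 T
51198.2 − 23737 = 913.001 T
T = 27461.2 / 913.001 = 30.08 °C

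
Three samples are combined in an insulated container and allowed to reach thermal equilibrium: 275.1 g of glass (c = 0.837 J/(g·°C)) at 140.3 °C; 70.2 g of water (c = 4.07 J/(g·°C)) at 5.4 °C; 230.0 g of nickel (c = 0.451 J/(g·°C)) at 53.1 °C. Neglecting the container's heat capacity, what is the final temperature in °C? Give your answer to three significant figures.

T_f = 63.5 °C

Σ mᵢcᵢ(T − Tᵢ) = 0  ⇒  T = Σ mᵢcᵢTᵢ / Σ mᵢcᵢ
Σ mᵢcᵢ = 275.1×0.837 + 70.2×4.07 + 230.0×0.451 = 619.7027
Σ mᵢcᵢTᵢ = 230.2587×140.3 + 285.714×5.4 + 103.73×53.1 = 39356
T = 39356 / 619.7027 = 63.51 °C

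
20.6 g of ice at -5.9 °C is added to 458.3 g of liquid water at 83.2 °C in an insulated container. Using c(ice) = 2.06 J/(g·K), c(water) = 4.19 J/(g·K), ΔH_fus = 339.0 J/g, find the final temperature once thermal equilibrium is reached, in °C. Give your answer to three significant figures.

Heat to bring ice to 0 °C and melt it: q₁ = 20.6×2.06×5.9 + 20.6×339.0 = 7233.8 J
Heat the water can supply cooling to 0 °C: 458.3×4.19×83.2 = 159767 J > q₁, so all ice melts.
Energy balance: 458.3×4.19×(83.2 − T) = 7233.8 + 20.6×4.19×(T − 0)
1920.277(83.2 − T) = 7233.8 + 86.314 T
159767 − 7233.8 = 2006.591 T
T = 152533.2 / 2006.591 = 76.02 °C

T_f = 76.0 °C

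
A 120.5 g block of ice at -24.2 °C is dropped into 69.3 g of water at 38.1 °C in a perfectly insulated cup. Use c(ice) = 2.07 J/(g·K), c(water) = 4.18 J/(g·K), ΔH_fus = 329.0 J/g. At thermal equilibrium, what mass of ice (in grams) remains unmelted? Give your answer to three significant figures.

m_ice remaining = 105 g

Heat to warm all ice to 0 °C: 120.5×2.07×24.2 = 6036.3 J
Heat released by water cooling to 0 °C: 69.3×4.18×38.1 = 11037 J
11037 J < 6036.3 + 120.5×329.0 = 45680.8 J, so not all ice melts; final T = 0 °C.
Heat left for melting: 11037 − 6036.3 = 5000.7 J
Mass melted = 5000.7 / 329.0 = 15.20 g
Ice remaining = 120.5 − 15.20 = 105.30 g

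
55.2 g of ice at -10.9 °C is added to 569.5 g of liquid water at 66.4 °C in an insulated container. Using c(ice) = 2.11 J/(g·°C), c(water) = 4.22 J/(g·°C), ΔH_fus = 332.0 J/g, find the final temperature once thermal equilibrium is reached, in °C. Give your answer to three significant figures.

T_f = 53.1 °C

Heat to bring ice to 0 °C and melt it: q₁ = 55.2×2.11×10.9 + 55.2×332.0 = 19596 J
Heat the water can supply cooling to 0 °C: 569.5×4.22×66.4 = 159578 J > q₁, so all ice melts.
Energy balance: 569.5×4.22×(66.4 − T) = 19596 + 55.2×4.22×(T − 0)
2403.29(66.4 − T) = 19596 + 232.944 T
159578 − 19596 = 2636.234 T
T = 139982 / 2636.234 = 53.10 °C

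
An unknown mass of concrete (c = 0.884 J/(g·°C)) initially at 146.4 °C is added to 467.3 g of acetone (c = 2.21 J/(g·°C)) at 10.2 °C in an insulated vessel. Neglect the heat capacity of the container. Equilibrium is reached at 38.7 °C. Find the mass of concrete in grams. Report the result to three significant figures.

q_gained = (467.3 × 2.21) × (38.7 − 10.2) = 29430 J
q_lost = m × 0.884 × (146.4 − 38.7) = 95.2068 m
m = 29430 / 95.2068 = 309 g

m = 309 g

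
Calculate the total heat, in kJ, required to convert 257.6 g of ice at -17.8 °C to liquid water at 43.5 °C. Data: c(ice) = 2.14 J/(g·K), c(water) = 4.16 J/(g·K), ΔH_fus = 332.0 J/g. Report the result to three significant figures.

q = 142 kJ

q1 (heat ice -17.8→0.0 °C): 257.6 × 2.14 × 17.8 = 9812 J
q2 (melt at 0 °C): 257.6 × 332.0 = 85523 J
q3 (heat water 0.0→43.5 °C): 257.6 × 4.16 × 43.5 = 46615 J
Total: 9812 + 85523 + 46615 = 141950 J = 142 kJ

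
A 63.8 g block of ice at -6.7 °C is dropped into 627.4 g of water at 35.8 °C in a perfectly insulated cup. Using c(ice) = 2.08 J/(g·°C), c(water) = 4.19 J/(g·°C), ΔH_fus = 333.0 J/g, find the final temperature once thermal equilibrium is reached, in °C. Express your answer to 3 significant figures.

T_f = 24.9 °C

Heat to bring ice to 0 °C and melt it: q₁ = 63.8×2.08×6.7 + 63.8×333.0 = 22135 J
Heat the water can supply cooling to 0 °C: 627.4×4.19×35.8 = 94111.3 J > q₁, so all ice melts.
Energy balance: 627.4×4.19×(35.8 − T) = 22135 + 63.8×4.19×(T − 0)
2628.806(35.8 − T) = 22135 + 267.322 T
94111.3 − 22135 = 2896.128 T
T = 71976.3 / 2896.128 = 24.85 °C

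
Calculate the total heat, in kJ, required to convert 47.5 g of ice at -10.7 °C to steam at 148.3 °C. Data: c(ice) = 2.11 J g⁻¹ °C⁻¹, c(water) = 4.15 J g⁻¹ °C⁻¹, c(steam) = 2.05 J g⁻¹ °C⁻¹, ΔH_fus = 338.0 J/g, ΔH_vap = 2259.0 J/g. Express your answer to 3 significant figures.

q = 149 kJ

q1 (heat ice -10.7→0.0 °C): 47.5 × 2.11 × 10.7 = 1072 J
q2 (melt at 0 °C): 47.5 × 338.0 = 16055 J
q3 (heat water 0.0→100.0 °C): 47.5 × 4.15 × 100.0 = 19713 J
q4 (vaporize at 100 °C): 47.5 × 2259.0 = 107303 J
q5 (heat steam 100.0→148.3 °C): 47.5 × 2.05 × 48.3 = 4703 J
Total: 1072 + 16055 + 19713 + 107303 + 4703 = 148846 J = 149 kJ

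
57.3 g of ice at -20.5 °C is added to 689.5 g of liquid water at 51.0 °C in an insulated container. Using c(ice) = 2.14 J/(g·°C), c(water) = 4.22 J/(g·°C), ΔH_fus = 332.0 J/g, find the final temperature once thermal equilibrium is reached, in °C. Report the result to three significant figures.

Heat to bring ice to 0 °C and melt it: q₁ = 57.3×2.14×20.5 + 57.3×332.0 = 21537 J
Heat the water can supply cooling to 0 °C: 689.5×4.22×51.0 = 148394 J > q₁, so all ice melts.
Energy balance: 689.5×4.22×(51.0 − T) = 21537 + 57.3×4.22×(T − 0)
2909.69(51.0 − T) = 21537 + 241.806 T
148394 − 21537 = 3151.496 T
T = 126857 / 3151.496 = 40.25 °C

T_f = 40.3 °C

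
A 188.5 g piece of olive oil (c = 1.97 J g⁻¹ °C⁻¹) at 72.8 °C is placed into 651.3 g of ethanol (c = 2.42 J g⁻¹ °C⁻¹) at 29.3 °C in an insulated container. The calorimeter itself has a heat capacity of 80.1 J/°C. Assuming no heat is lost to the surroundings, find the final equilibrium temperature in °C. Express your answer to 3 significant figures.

Heat lost by olive oil = heat gained by ethanol + calorimeter.
(188.5)(1.97)(72.8 − T) = [(651.3)(2.42) + 80.1](T − 29.3)
371.345 (72.8 − T) = 1656.246 (T − 29.3)
27034 − 371.345 T = 1656.246 T − 48528
75562 = 2027.591 T
T = 37.27 °C

T_f = 37.3 °C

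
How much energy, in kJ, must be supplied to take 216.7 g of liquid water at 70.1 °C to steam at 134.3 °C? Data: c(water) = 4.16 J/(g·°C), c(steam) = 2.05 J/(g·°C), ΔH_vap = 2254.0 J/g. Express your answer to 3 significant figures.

q1 (heat water 70.1→100.0 °C): 216.7 × 4.16 × 29.9 = 26954 J
q2 (vaporize at 100 °C): 216.7 × 2254.0 = 488442 J
q3 (heat steam 100.0→134.3 °C): 216.7 × 2.05 × 34.3 = 15237 J
Total: 26954 + 488442 + 15237 = 530633 J = 531 kJ

q = 531 kJ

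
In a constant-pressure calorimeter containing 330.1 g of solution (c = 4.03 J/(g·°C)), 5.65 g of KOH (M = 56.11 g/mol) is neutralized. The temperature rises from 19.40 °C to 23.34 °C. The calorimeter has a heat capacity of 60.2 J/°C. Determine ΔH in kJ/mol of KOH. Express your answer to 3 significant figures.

ΔH = -54.4 kJ/mol

|ΔT| = |23.34 − 19.40| = 3.94 °C
|q_surr| = (330.1 × 4.03 + 60.2) × 3.94 = 1390.503 × 3.94 = 5479 J
n(KOH) = 5.65 / 56.11 = 0.1007 mol
Temperature rose, so q_rxn = −|q_surr| = -5.479 kJ
ΔH = q_rxn / n = -54.41 kJ/mol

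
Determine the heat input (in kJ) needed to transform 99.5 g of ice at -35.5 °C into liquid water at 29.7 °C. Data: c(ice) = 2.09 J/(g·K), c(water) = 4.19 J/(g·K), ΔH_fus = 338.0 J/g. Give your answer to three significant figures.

q = 53.4 kJ

q1 (heat ice -35.5→0.0 °C): 99.5 × 2.09 × 35.5 = 7382 J
q2 (melt at 0 °C): 99.5 × 338.0 = 33631 J
q3 (heat water 0.0→29.7 °C): 99.5 × 4.19 × 29.7 = 12382 J
Total: 7382 + 33631 + 12382 = 53395 J = 53.4 kJ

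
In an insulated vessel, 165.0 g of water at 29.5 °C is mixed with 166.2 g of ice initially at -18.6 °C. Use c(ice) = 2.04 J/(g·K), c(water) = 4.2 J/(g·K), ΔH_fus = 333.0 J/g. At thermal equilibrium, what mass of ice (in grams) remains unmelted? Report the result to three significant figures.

m_ice remaining = 124 g

Heat to warm all ice to 0 °C: 166.2×2.04×18.6 = 6306.3 J
Heat released by water cooling to 0 °C: 165.0×4.2×29.5 = 20444 J
20444 J < 6306.3 + 166.2×333.0 = 61650.9 J, so not all ice melts; final T = 0 °C.
Heat left for melting: 20444 − 6306.3 = 14137.7 J
Mass melted = 14137.7 / 333.0 = 42.46 g
Ice remaining = 166.2 − 42.46 = 123.74 g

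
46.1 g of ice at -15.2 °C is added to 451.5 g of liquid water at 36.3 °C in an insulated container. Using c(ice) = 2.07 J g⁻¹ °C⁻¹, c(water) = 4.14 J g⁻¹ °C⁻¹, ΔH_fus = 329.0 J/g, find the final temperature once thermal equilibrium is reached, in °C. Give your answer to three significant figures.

Heat to bring ice to 0 °C and melt it: q₁ = 46.1×2.07×15.2 + 46.1×329.0 = 16617 J
Heat the water can supply cooling to 0 °C: 451.5×4.14×36.3 = 67852.3 J > q₁, so all ice melts.
Energy balance: 451.5×4.14×(36.3 − T) = 16617 + 46.1×4.14×(T − 0)
1869.21(36.3 − T) = 16617 + 190.854 T
67852.3 − 16617 = 2060.064 T
T = 51235.3 / 2060.064 = 24.87 °C

T_f = 24.9 °C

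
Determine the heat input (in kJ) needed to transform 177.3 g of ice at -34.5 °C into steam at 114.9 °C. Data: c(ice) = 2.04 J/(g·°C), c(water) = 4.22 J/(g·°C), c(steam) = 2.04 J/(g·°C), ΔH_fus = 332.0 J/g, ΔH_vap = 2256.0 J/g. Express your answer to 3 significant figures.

q = 552 kJ

q1 (heat ice -34.5→0.0 °C): 177.3 × 2.04 × 34.5 = 12478 J
q2 (melt at 0 °C): 177.3 × 332.0 = 58864 J
q3 (heat water 0.0→100.0 °C): 177.3 × 4.22 × 100.0 = 74821 J
q4 (vaporize at 100 °C): 177.3 × 2256.0 = 399989 J
q5 (heat steam 100.0→114.9 °C): 177.3 × 2.04 × 14.9 = 5389 J
Total: 12478 + 58864 + 74821 + 399989 + 5389 = 551541 J = 552 kJ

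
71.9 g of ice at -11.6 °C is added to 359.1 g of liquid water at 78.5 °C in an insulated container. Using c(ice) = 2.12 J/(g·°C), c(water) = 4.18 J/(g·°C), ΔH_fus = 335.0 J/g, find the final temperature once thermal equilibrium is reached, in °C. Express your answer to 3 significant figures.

T_f = 51.1 °C

Heat to bring ice to 0 °C and melt it: q₁ = 71.9×2.12×11.6 + 71.9×335.0 = 25855 J
Heat the water can supply cooling to 0 °C: 359.1×4.18×78.5 = 117831 J > q₁, so all ice melts.
Energy balance: 359.1×4.18×(78.5 − T) = 25855 + 71.9×4.18×(T − 0)
1501.038(78.5 − T) = 25855 + 300.542 T
117831 − 25855 = 1801.580 T
T = 91976 / 1801.580 = 51.05 °C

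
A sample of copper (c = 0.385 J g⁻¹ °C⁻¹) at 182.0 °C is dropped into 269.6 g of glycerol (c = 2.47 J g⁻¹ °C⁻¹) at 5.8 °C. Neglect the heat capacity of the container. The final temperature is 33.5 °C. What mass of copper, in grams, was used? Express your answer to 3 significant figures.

m = 323 g

q_gained = (269.6 × 2.47) × (33.5 − 5.8) = 18450 J
q_lost = m × 0.385 × (182.0 − 33.5) = 57.1725 m
m = 18450 / 57.1725 = 323 g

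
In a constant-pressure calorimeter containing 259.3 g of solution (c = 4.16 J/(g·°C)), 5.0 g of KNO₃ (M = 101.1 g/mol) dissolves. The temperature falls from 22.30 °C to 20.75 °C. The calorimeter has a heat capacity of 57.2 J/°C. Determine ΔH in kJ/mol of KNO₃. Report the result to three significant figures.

ΔH = 35.6 kJ/mol

|ΔT| = |20.75 − 22.30| = 1.55 °C
|q_surr| = (259.3 × 4.16 + 57.2) × 1.55 = 1135.888 × 1.55 = 1761 J
n(KNO₃) = 5.0 / 101.1 = 0.04946 mol
Temperature fell, so q_rxn = +|q_surr| = 1.761 kJ
ΔH = q_rxn / n = 35.60 kJ/mol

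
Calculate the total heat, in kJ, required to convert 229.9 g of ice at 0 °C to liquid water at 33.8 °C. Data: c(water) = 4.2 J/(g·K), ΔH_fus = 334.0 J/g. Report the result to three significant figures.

q1 (melt at 0 °C): 229.9 × 334.0 = 76787 J
q2 (heat water 0.0→33.8 °C): 229.9 × 4.2 × 33.8 = 32637 J
Total: 76787 + 32637 = 109424 J = 109 kJ

q = 109 kJ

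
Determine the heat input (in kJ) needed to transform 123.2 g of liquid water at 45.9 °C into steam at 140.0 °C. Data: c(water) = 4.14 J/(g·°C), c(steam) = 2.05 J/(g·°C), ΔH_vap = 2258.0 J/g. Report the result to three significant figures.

q1 (heat water 45.9→100.0 °C): 123.2 × 4.14 × 54.1 = 27594 J
q2 (vaporize at 100 °C): 123.2 × 2258.0 = 278186 J
q3 (heat steam 100.0→140.0 °C): 123.2 × 2.05 × 40.0 = 10102 J
Total: 27594 + 278186 + 10102 = 315882 J = 316 kJ

q = 316 kJ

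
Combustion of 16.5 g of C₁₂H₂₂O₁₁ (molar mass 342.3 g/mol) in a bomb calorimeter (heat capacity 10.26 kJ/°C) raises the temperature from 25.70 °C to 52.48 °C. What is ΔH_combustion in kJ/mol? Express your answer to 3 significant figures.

ΔT = 52.48 − 25.70 = 26.78 °C
q_cal = C_cal × ΔT = 10.26 × 26.78 = 274.7628 kJ
n = 16.5 / 342.3 = 0.04820 mol
q_rxn = −q_cal = -274.7628 kJ
ΔH = -274.7628 / 0.04820 = -5700 kJ/mol

ΔH = -5700 kJ/mol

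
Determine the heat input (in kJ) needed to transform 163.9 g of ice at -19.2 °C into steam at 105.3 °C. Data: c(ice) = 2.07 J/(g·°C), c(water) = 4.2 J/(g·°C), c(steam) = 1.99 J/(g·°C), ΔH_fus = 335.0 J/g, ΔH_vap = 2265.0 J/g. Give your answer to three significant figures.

q = 503 kJ

q1 (heat ice -19.2→0.0 °C): 163.9 × 2.07 × 19.2 = 6514 J
q2 (melt at 0 °C): 163.9 × 335.0 = 54907 J
q3 (heat water 0.0→100.0 °C): 163.9 × 4.2 × 100.0 = 68838 J
q4 (vaporize at 100 °C): 163.9 × 2265.0 = 371234 J
q5 (heat steam 100.0→105.3 °C): 163.9 × 1.99 × 5.3 = 1729 J
Total: 6514 + 54907 + 68838 + 371234 + 1729 = 503222 J = 503 kJ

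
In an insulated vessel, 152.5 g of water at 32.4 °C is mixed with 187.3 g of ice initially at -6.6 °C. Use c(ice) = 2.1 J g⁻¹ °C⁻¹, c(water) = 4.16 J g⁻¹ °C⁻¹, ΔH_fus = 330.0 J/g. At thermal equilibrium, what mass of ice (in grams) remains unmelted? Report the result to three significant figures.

Heat to warm all ice to 0 °C: 187.3×2.1×6.6 = 2596.0 J
Heat released by water cooling to 0 °C: 152.5×4.16×32.4 = 20555 J
20555 J < 2596.0 + 187.3×330.0 = 64405.0 J, so not all ice melts; final T = 0 °C.
Heat left for melting: 20555 − 2596.0 = 17959.0 J
Mass melted = 17959.0 / 330.0 = 54.42 g
Ice remaining = 187.3 − 54.42 = 132.88 g

m_ice remaining = 133 g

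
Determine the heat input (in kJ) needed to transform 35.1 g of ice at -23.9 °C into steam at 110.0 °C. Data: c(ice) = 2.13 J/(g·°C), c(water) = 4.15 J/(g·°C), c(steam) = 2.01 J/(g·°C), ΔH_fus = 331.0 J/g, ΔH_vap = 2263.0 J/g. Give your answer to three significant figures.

q = 108 kJ

q1 (heat ice -23.9→0.0 °C): 35.1 × 2.13 × 23.9 = 1787 J
q2 (melt at 0 °C): 35.1 × 331.0 = 11618 J
q3 (heat water 0.0→100.0 °C): 35.1 × 4.15 × 100.0 = 14567 J
q4 (vaporize at 100 °C): 35.1 × 2263.0 = 79431 J
q5 (heat steam 100.0→110.0 °C): 35.1 × 2.01 × 10.0 = 706 J
Total: 1787 + 11618 + 14567 + 79431 + 706 = 108109 J = 108 kJ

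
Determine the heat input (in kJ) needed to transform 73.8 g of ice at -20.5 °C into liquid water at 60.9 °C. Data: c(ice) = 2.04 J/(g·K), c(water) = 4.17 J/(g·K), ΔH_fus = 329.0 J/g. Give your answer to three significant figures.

q = 46.1 kJ

q1 (heat ice -20.5→0.0 °C): 73.8 × 2.04 × 20.5 = 3086 J
q2 (melt at 0 °C): 73.8 × 329.0 = 24280 J
q3 (heat water 0.0→60.9 °C): 73.8 × 4.17 × 60.9 = 18742 J
Total: 3086 + 24280 + 18742 = 46108 J = 46.1 kJ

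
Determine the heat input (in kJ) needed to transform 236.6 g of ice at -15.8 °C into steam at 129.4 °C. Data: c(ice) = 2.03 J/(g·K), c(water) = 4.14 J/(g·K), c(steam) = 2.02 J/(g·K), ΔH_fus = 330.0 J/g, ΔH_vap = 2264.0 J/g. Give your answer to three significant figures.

q1 (heat ice -15.8→0.0 °C): 236.6 × 2.03 × 15.8 = 7589 J
q2 (melt at 0 °C): 236.6 × 330.0 = 78078 J
q3 (heat water 0.0→100.0 °C): 236.6 × 4.14 × 100.0 = 97952 J
q4 (vaporize at 100 °C): 236.6 × 2264.0 = 535662 J
q5 (heat steam 100.0→129.4 °C): 236.6 × 2.02 × 29.4 = 14051 J
Total: 7589 + 78078 + 97952 + 535662 + 14051 = 733332 J = 733 kJ

q = 733 kJ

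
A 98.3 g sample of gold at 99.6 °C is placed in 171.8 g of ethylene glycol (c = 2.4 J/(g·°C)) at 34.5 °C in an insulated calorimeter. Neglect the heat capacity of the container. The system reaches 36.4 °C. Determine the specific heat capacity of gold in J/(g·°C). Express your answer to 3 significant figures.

c = 0.126 J/(g·°C)

q_gained = (171.8 × 2.4) × (36.4 − 34.5) = 783.4 J
q_lost = 98.3 × c × (99.6 − 36.4) = 6212.56 c
Set equal: c = 783.4 / 6212.56 = 0.126 J/(g·°C)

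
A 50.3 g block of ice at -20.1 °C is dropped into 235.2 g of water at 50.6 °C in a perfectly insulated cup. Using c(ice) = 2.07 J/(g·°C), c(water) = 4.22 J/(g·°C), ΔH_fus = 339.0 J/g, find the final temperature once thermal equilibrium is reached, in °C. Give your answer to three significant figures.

Heat to bring ice to 0 °C and melt it: q₁ = 50.3×2.07×20.1 + 50.3×339.0 = 19145 J
Heat the water can supply cooling to 0 °C: 235.2×4.22×50.6 = 50222.7 J > q₁, so all ice melts.
Energy balance: 235.2×4.22×(50.6 − T) = 19145 + 50.3×4.22×(T − 0)
992.544(50.6 − T) = 19145 + 212.266 T
50222.7 − 19145 = 1204.810 T
T = 31077.7 / 1204.810 = 25.79 °C

T_f = 25.8 °C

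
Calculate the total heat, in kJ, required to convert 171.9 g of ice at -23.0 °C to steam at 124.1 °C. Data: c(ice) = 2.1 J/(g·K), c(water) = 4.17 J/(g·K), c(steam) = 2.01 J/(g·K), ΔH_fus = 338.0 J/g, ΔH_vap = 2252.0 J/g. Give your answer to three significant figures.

q = 534 kJ

q1 (heat ice -23.0→0.0 °C): 171.9 × 2.1 × 23.0 = 8303 J
q2 (melt at 0 °C): 171.9 × 338.0 = 58102 J
q3 (heat water 0.0→100.0 °C): 171.9 × 4.17 × 100.0 = 71682 J
q4 (vaporize at 100 °C): 171.9 × 2252.0 = 387119 J
q5 (heat steam 100.0→124.1 °C): 171.9 × 2.01 × 24.1 = 8327 J
Total: 8303 + 58102 + 71682 + 387119 + 8327 = 533533 J = 534 kJ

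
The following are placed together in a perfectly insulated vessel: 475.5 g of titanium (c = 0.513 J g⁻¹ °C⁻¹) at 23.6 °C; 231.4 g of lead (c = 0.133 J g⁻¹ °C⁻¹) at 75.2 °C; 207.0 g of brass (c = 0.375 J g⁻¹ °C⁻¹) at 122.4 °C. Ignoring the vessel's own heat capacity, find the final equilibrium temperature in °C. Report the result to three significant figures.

Σ mᵢcᵢ(T − Tᵢ) = 0  ⇒  T = Σ mᵢcᵢTᵢ / Σ mᵢcᵢ
Σ mᵢcᵢ = 475.5×0.513 + 231.4×0.133 + 207.0×0.375 = 352.3327
Σ mᵢcᵢTᵢ = 243.9315×23.6 + 30.7762×75.2 + 77.625×122.4 = 17572
T = 17572 / 352.3327 = 49.87 °C

T_f = 49.9 °C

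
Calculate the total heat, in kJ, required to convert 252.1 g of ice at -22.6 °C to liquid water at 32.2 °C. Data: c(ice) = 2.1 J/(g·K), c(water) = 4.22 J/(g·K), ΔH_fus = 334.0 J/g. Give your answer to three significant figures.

q = 130 kJ

q1 (heat ice -22.6→0.0 °C): 252.1 × 2.1 × 22.6 = 11965 J
q2 (melt at 0 °C): 252.1 × 334.0 = 84201 J
q3 (heat water 0.0→32.2 °C): 252.1 × 4.22 × 32.2 = 34256 J
Total: 11965 + 84201 + 34256 = 130422 J = 130 kJ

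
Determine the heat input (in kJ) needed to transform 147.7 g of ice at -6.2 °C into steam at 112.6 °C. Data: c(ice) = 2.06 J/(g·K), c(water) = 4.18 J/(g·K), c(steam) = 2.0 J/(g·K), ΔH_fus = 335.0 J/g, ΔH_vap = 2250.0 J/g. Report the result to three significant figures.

q1 (heat ice -6.2→0.0 °C): 147.7 × 2.06 × 6.2 = 1886 J
q2 (melt at 0 °C): 147.7 × 335.0 = 49480 J
q3 (heat water 0.0→100.0 °C): 147.7 × 4.18 × 100.0 = 61739 J
q4 (vaporize at 100 °C): 147.7 × 2250.0 = 332325 J
q5 (heat steam 100.0→112.6 °C): 147.7 × 2.0 × 12.6 = 3722 J
Total: 1886 + 49480 + 61739 + 332325 + 3722 = 449152 J = 449 kJ

q = 449 kJ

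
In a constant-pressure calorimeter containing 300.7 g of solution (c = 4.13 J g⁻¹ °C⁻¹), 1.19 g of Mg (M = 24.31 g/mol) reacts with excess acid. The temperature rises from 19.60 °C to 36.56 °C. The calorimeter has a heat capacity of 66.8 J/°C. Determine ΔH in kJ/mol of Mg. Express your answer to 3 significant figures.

|ΔT| = |36.56 − 19.60| = 16.96 °C
|q_surr| = (300.7 × 4.13 + 66.8) × 16.96 = 1308.691 × 16.96 = 22195 J
n(Mg) = 1.19 / 24.31 = 0.048951 mol
Temperature rose, so q_rxn = −|q_surr| = -22.195 kJ
ΔH = q_rxn / n = -453.4 kJ/mol

ΔH = -453 kJ/mol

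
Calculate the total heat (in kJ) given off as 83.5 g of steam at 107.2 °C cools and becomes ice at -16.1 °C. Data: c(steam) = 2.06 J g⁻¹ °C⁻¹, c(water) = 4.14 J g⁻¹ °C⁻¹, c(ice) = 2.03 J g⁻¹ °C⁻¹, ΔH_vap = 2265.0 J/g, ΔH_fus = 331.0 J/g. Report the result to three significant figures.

q = 255 kJ

q1 (cool steam 107.2→100 °C): 83.5 × 2.06 × 7.2 = 1238 J
q2 (condense at 100 °C): 83.5 × 2265.0 = 189128 J
q3 (cool water 100→0 °C): 83.5 × 4.14 × 100.0 = 34569 J
q4 (freeze at 0 °C): 83.5 × 331.0 = 27639 J
q5 (cool ice 0→-16.1 °C): 83.5 × 2.03 × 16.1 = 2729 J
Total: 1238 + 189128 + 34569 + 27639 + 2729 = 255303 J = 255 kJ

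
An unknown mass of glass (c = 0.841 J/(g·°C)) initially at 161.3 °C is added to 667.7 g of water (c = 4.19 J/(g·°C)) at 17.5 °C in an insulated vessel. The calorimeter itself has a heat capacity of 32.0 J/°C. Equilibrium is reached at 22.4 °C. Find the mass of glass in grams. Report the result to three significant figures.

m = 119 g

q_gained = (667.7 × 4.19 + 32.0) × (22.4 − 17.5) = 13870 J
q_lost = m × 0.841 × (161.3 − 22.4) = 116.8149 m
m = 13870 / 116.8149 = 119 g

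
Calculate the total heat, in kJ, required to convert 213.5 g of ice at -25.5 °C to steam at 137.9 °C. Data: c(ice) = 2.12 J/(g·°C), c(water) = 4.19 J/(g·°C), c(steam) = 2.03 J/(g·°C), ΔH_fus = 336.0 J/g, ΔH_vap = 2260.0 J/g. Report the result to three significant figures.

q1 (heat ice -25.5→0.0 °C): 213.5 × 2.12 × 25.5 = 11542 J
q2 (melt at 0 °C): 213.5 × 336.0 = 71736 J
q3 (heat water 0.0→100.0 °C): 213.5 × 4.19 × 100.0 = 89457 J
q4 (vaporize at 100 °C): 213.5 × 2260.0 = 482510 J
q5 (heat steam 100.0→137.9 °C): 213.5 × 2.03 × 37.9 = 16426 J
Total: 11542 + 71736 + 89457 + 482510 + 16426 = 671671 J = 672 kJ

q = 672 kJ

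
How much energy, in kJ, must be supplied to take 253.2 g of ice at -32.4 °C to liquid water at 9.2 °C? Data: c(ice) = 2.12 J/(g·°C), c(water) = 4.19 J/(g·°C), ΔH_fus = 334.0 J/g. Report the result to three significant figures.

q = 112 kJ

q1 (heat ice -32.4→0.0 °C): 253.2 × 2.12 × 32.4 = 17392 J
q2 (melt at 0 °C): 253.2 × 334.0 = 84569 J
q3 (heat water 0.0→9.2 °C): 253.2 × 4.19 × 9.2 = 9760 J
Total: 17392 + 84569 + 9760 = 111721 J = 112 kJ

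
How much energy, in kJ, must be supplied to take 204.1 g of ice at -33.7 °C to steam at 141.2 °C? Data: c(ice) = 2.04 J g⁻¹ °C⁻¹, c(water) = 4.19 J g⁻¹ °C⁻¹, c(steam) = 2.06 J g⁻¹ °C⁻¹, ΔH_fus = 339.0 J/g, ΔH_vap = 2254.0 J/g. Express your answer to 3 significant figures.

q = 646 kJ

q1 (heat ice -33.7→0.0 °C): 204.1 × 2.04 × 33.7 = 14031 J
q2 (melt at 0 °C): 204.1 × 339.0 = 69190 J
q3 (heat water 0.0→100.0 °C): 204.1 × 4.19 × 100.0 = 85518 J
q4 (vaporize at 100 °C): 204.1 × 2254.0 = 460041 J
q5 (heat steam 100.0→141.2 °C): 204.1 × 2.06 × 41.2 = 17322 J
Total: 14031 + 69190 + 85518 + 460041 + 17322 = 646102 J = 646 kJ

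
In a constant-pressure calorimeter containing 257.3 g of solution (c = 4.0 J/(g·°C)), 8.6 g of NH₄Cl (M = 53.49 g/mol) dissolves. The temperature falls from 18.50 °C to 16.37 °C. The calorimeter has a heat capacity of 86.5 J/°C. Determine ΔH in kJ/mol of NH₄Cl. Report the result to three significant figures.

ΔH = 14.8 kJ/mol

|ΔT| = |16.37 − 18.50| = 2.13 °C
|q_surr| = (257.3 × 4.0 + 86.5) × 2.13 = 1115.7 × 2.13 = 2376 J
n(NH₄Cl) = 8.6 / 53.49 = 0.1608 mol
Temperature fell, so q_rxn = +|q_surr| = 2.376 kJ
ΔH = q_rxn / n = 14.78 kJ/mol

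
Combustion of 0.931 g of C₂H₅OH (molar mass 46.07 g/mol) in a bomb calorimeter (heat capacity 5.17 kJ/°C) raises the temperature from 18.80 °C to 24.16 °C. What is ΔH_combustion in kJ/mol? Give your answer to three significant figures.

ΔT = 24.16 − 18.80 = 5.36 °C
q_cal = C_cal × ΔT = 5.17 × 5.36 = 27.7112 kJ
n = 0.931 / 46.07 = 0.02021 mol
q_rxn = −q_cal = -27.7112 kJ
ΔH = -27.7112 / 0.02021 = -1371 kJ/mol

ΔH = -1370 kJ/mol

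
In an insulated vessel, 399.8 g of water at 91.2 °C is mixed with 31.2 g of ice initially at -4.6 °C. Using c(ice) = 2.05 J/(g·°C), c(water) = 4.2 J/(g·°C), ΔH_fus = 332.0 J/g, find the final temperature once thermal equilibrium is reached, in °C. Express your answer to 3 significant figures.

T_f = 78.7 °C

Heat to bring ice to 0 °C and melt it: q₁ = 31.2×2.05×4.6 + 31.2×332.0 = 10653 J
Heat the water can supply cooling to 0 °C: 399.8×4.2×91.2 = 153139 J > q₁, so all ice melts.
Energy balance: 399.8×4.2×(91.2 − T) = 10653 + 31.2×4.2×(T − 0)
1679.16(91.2 − T) = 10653 + 131.04 T
153139 − 10653 = 1810.20 T
T = 142486 / 1810.20 = 78.71 °C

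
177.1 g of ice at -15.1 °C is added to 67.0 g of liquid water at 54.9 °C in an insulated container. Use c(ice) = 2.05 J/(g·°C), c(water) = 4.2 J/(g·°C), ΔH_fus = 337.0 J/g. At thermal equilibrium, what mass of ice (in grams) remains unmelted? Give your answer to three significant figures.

Heat to warm all ice to 0 °C: 177.1×2.05×15.1 = 5482.1 J
Heat released by water cooling to 0 °C: 67.0×4.2×54.9 = 15449 J
15449 J < 5482.1 + 177.1×337.0 = 65164.8 J, so not all ice melts; final T = 0 °C.
Heat left for melting: 15449 − 5482.1 = 9966.9 J
Mass melted = 9966.9 / 337.0 = 29.58 g
Ice remaining = 177.1 − 29.58 = 147.52 g

m_ice remaining = 148 g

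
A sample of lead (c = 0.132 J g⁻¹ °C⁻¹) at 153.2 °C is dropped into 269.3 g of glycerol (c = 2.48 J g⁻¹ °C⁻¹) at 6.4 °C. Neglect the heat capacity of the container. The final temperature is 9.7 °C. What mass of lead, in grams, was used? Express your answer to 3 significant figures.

m = 116 g

q_gained = (269.3 × 2.48) × (9.7 − 6.4) = 2204 J
q_lost = m × 0.132 × (153.2 − 9.7) = 18.942 m
m = 2204 / 18.942 = 116 g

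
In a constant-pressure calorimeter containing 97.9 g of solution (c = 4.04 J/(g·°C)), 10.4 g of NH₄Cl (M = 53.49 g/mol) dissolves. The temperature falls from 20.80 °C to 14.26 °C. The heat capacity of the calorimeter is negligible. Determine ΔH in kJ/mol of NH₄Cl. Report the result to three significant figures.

ΔH = 13.3 kJ/mol

|ΔT| = |14.26 − 20.80| = 6.54 °C
|q_surr| = (97.9 × 4.04) × 6.54 = 395.516 × 6.54 = 2587 J
n(NH₄Cl) = 10.4 / 53.49 = 0.1944 mol
Temperature fell, so q_rxn = +|q_surr| = 2.587 kJ
ΔH = q_rxn / n = 13.31 kJ/mol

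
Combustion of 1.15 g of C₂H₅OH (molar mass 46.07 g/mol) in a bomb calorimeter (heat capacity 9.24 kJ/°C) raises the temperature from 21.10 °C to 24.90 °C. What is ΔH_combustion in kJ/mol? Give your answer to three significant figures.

ΔT = 24.90 − 21.10 = 3.80 °C
q_cal = C_cal × ΔT = 9.24 × 3.80 = 35.112 kJ
n = 1.15 / 46.07 = 0.02496 mol
q_rxn = −q_cal = -35.112 kJ
ΔH = -35.112 / 0.02496 = -1407 kJ/mol

ΔH = -1410 kJ/mol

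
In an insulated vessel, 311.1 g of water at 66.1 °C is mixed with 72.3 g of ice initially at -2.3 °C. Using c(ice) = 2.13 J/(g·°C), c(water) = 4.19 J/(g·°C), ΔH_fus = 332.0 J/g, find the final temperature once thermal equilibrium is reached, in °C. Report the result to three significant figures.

Heat to bring ice to 0 °C and melt it: q₁ = 72.3×2.13×2.3 + 72.3×332.0 = 24358 J
Heat the water can supply cooling to 0 °C: 311.1×4.19×66.1 = 86161.9 J > q₁, so all ice melts.
Energy balance: 311.1×4.19×(66.1 − T) = 24358 + 72.3×4.19×(T − 0)
1303.509(66.1 − T) = 24358 + 302.937 T
86161.9 − 24358 = 1606.446 T
T = 61803.9 / 1606.446 = 38.47 °C

T_f = 38.5 °C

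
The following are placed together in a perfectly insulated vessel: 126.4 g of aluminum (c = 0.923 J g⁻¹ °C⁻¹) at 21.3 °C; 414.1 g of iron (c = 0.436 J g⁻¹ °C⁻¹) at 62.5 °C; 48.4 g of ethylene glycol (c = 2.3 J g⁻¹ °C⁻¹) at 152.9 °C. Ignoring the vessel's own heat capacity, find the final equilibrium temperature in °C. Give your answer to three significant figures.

T_f = 75.4 °C

Σ mᵢcᵢ(T − Tᵢ) = 0  ⇒  T = Σ mᵢcᵢTᵢ / Σ mᵢcᵢ
Σ mᵢcᵢ = 126.4×0.923 + 414.1×0.436 + 48.4×2.3 = 408.5348
Σ mᵢcᵢTᵢ = 116.6672×21.3 + 180.5476×62.5 + 111.32×152.9 = 30790
T = 30790 / 408.5348 = 75.37 °C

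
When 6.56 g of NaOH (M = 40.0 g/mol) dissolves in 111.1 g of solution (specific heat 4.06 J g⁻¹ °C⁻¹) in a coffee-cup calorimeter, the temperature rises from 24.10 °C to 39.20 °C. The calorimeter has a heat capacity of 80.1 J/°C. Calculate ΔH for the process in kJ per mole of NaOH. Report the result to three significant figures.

ΔH = -48.9 kJ/mol

|ΔT| = |39.20 − 24.10| = 15.10 °C
|q_surr| = (111.1 × 4.06 + 80.1) × 15.10 = 531.166 × 15.10 = 8021 J
n(NaOH) = 6.56 / 40.0 = 0.1640 mol
Temperature rose, so q_rxn = −|q_surr| = -8.021 kJ
ΔH = q_rxn / n = -48.91 kJ/mol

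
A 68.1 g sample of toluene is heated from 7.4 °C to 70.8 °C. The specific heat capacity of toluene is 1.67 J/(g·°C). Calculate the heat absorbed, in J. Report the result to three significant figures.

q = m c ΔT = 68.1 × 1.67 × (70.8 − 7.4)
q = 68.1 × 1.67 × 63.4 = 7210 J

q = 7210 J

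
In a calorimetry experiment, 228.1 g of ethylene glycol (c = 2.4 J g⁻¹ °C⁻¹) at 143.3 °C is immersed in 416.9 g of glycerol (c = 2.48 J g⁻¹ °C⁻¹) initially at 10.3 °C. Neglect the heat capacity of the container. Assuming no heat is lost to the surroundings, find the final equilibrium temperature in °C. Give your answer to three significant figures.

T_f = 56.3 °C

Heat lost by ethylene glycol = heat gained by glycerol.
(228.1)(2.4)(143.3 − T) = (416.9)(2.48)(T − 10.3)
547.44 (143.3 − T) = 1033.912 (T − 10.3)
78448 − 547.44 T = 1033.912 T − 10649
89097 = 1581.352 T
T = 56.34 °C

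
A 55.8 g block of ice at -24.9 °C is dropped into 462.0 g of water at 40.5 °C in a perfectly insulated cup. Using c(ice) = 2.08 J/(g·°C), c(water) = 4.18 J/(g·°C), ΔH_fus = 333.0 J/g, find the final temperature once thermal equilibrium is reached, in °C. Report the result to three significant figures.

T_f = 26.2 °C

Heat to bring ice to 0 °C and melt it: q₁ = 55.8×2.08×24.9 + 55.8×333.0 = 21471 J
Heat the water can supply cooling to 0 °C: 462.0×4.18×40.5 = 78212.0 J > q₁, so all ice melts.
Energy balance: 462.0×4.18×(40.5 − T) = 21471 + 55.8×4.18×(T − 0)
1931.16(40.5 − T) = 21471 + 233.244 T
78212.0 − 21471 = 2164.404 T
T = 56741.0 / 2164.404 = 26.22 °C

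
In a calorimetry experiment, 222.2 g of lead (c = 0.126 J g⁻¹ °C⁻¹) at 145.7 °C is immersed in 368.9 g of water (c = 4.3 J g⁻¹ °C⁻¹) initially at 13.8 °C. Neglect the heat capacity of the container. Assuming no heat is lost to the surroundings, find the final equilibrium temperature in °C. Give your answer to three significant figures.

T_f = 16.1 °C

Heat lost by lead = heat gained by water.
(222.2)(0.126)(145.7 − T) = (368.9)(4.3)(T − 13.8)
27.9972 (145.7 − T) = 1586.27 (T − 13.8)
4079.2 − 27.9972 T = 1586.27 T − 21891
25970.2 = 1614.2672 T
T = 16.09 °C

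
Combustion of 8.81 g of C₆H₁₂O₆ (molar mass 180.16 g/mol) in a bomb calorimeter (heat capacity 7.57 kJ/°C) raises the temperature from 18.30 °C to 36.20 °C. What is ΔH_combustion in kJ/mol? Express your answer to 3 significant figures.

ΔH = -2770 kJ/mol

ΔT = 36.20 − 18.30 = 17.90 °C
q_cal = C_cal × ΔT = 7.57 × 17.90 = 135.503 kJ
n = 8.81 / 180.16 = 0.04890 mol
q_rxn = −q_cal = -135.503 kJ
ΔH = -135.503 / 0.04890 = -2771 kJ/mol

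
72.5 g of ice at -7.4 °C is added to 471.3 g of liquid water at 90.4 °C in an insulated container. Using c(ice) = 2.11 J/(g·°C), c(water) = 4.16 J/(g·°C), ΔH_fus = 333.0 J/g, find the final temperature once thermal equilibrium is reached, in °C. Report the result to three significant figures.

T_f = 67.2 °C

Heat to bring ice to 0 °C and melt it: q₁ = 72.5×2.11×7.4 + 72.5×333.0 = 25275 J
Heat the water can supply cooling to 0 °C: 471.3×4.16×90.4 = 177239 J > q₁, so all ice melts.
Energy balance: 471.3×4.16×(90.4 − T) = 25275 + 72.5×4.16×(T − 0)
1960.608(90.4 − T) = 25275 + 301.6 T
177239 − 25275 = 2262.208 T
T = 151964 / 2262.208 = 67.18 °C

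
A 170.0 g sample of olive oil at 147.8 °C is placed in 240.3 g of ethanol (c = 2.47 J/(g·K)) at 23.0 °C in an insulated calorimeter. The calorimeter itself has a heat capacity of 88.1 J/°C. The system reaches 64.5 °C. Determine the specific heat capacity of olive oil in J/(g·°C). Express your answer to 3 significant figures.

q_gained = (240.3 × 2.47 + 88.1) × (64.5 − 23.0) = 28290 J
q_lost = 170.0 × c × (147.8 − 64.5) = 14161 c
Set equal: c = 28290 / 14161 = 2.00 J/(g·°C)

c = 2.00 J/(g·°C)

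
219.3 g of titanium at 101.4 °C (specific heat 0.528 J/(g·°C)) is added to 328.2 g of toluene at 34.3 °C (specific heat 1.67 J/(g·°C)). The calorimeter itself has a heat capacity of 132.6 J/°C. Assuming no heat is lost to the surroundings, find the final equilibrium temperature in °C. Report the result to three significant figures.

T_f = 44.1 °C

Heat lost by titanium = heat gained by toluene + calorimeter.
(219.3)(0.528)(101.4 − T) = [(328.2)(1.67) + 132.6](T − 34.3)
115.7904 (101.4 − T) = 680.694 (T − 34.3)
11741 − 115.7904 T = 680.694 T − 23348
35089 = 796.4844 T
T = 44.05 °C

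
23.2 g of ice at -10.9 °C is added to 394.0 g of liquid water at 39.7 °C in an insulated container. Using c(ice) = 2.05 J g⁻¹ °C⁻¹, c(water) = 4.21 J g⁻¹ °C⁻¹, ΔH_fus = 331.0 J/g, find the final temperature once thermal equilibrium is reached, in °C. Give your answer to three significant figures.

T_f = 32.8 °C

Heat to bring ice to 0 °C and melt it: q₁ = 23.2×2.05×10.9 + 23.2×331.0 = 8197.6 J
Heat the water can supply cooling to 0 °C: 394.0×4.21×39.7 = 65852.0 J > q₁, so all ice melts.
Energy balance: 394.0×4.21×(39.7 − T) = 8197.6 + 23.2×4.21×(T − 0)
1658.74(39.7 − T) = 8197.6 + 97.672 T
65852.0 − 8197.6 = 1756.412 T
T = 57654.4 / 1756.412 = 32.83 °C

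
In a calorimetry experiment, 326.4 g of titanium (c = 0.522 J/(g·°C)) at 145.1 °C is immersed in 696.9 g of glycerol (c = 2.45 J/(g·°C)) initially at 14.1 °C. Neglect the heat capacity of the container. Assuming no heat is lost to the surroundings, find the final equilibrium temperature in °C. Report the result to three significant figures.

Heat lost by titanium = heat gained by glycerol.
(326.4)(0.522)(145.1 − T) = (696.9)(2.45)(T − 14.1)
170.3808 (145.1 − T) = 1707.405 (T − 14.1)
24722 − 170.3808 T = 1707.405 T − 24074
48796 = 1877.7858 T
T = 25.99 °C

T_f = 26.0 °C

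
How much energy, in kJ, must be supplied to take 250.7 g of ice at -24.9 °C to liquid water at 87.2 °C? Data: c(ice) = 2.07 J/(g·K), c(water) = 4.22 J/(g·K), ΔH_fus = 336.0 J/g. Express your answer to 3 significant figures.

q = 189 kJ

q1 (heat ice -24.9→0.0 °C): 250.7 × 2.07 × 24.9 = 12922 J
q2 (melt at 0 °C): 250.7 × 336.0 = 84235 J
q3 (heat water 0.0→87.2 °C): 250.7 × 4.22 × 87.2 = 92254 J
Total: 12922 + 84235 + 92254 = 189411 J = 189 kJ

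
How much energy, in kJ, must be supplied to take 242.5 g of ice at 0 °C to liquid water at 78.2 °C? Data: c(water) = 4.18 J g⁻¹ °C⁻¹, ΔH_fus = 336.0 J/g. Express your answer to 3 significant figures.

q1 (melt at 0 °C): 242.5 × 336.0 = 81480 J
q2 (heat water 0.0→78.2 °C): 242.5 × 4.18 × 78.2 = 79267 J
Total: 81480 + 79267 = 160747 J = 161 kJ

q = 161 kJ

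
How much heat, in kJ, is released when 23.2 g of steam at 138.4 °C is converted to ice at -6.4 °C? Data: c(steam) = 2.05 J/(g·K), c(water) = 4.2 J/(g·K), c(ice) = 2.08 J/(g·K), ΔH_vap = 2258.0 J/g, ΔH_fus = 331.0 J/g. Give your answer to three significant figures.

q = 71.9 kJ

q1 (cool steam 138.4→100 °C): 23.2 × 2.05 × 38.4 = 1826 J
q2 (condense at 100 °C): 23.2 × 2258.0 = 52386 J
q3 (cool water 100→0 °C): 23.2 × 4.2 × 100.0 = 9744 J
q4 (freeze at 0 °C): 23.2 × 331.0 = 7679 J
q5 (cool ice 0→-6.4 °C): 23.2 × 2.08 × 6.4 = 309 J
Total: 1826 + 52386 + 9744 + 7679 + 309 = 71944 J = 71.9 kJ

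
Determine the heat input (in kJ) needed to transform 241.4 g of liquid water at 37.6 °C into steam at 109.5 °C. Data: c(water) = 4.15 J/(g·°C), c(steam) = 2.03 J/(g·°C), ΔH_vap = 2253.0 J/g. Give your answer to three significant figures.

q1 (heat water 37.6→100.0 °C): 241.4 × 4.15 × 62.4 = 62513 J
q2 (vaporize at 100 °C): 241.4 × 2253.0 = 543874 J
q3 (heat steam 100.0→109.5 °C): 241.4 × 2.03 × 9.5 = 4655 J
Total: 62513 + 543874 + 4655 = 611042 J = 611 kJ

q = 611 kJ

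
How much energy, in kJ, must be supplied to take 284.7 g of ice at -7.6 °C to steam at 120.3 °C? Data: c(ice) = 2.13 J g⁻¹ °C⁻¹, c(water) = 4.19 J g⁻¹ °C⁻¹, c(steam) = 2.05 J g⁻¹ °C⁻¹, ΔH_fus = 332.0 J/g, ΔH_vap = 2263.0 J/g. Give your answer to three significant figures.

q = 875 kJ

q1 (heat ice -7.6→0.0 °C): 284.7 × 2.13 × 7.6 = 4609 J
q2 (melt at 0 °C): 284.7 × 332.0 = 94520 J
q3 (heat water 0.0→100.0 °C): 284.7 × 4.19 × 100.0 = 119289 J
q4 (vaporize at 100 °C): 284.7 × 2263.0 = 644276 J
q5 (heat steam 100.0→120.3 °C): 284.7 × 2.05 × 20.3 = 11848 J
Total: 4609 + 94520 + 119289 + 644276 + 11848 = 874542 J = 875 kJ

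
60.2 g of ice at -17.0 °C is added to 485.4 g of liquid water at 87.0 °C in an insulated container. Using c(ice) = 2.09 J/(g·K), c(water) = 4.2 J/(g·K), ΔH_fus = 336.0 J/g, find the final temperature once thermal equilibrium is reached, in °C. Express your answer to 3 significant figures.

T_f = 67.6 °C

Heat to bring ice to 0 °C and melt it: q₁ = 60.2×2.09×17.0 + 60.2×336.0 = 22366 J
Heat the water can supply cooling to 0 °C: 485.4×4.2×87.0 = 177365 J > q₁, so all ice melts.
Energy balance: 485.4×4.2×(87.0 − T) = 22366 + 60.2×4.2×(T − 0)
2038.68(87.0 − T) = 22366 + 252.84 T
177365 − 22366 = 2291.52 T
T = 154999 / 2291.52 = 67.64 °C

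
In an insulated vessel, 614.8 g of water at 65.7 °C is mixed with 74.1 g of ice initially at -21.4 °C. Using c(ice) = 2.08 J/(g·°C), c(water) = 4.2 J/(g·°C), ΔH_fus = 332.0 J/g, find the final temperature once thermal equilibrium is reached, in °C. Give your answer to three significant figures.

Heat to bring ice to 0 °C and melt it: q₁ = 74.1×2.08×21.4 + 74.1×332.0 = 27900 J
Heat the water can supply cooling to 0 °C: 614.8×4.2×65.7 = 169648 J > q₁, so all ice melts.
Energy balance: 614.8×4.2×(65.7 − T) = 27900 + 74.1×4.2×(T − 0)
2582.16(65.7 − T) = 27900 + 311.22 T
169648 − 27900 = 2893.38 T
T = 141748 / 2893.38 = 48.99 °C

T_f = 49.0 °C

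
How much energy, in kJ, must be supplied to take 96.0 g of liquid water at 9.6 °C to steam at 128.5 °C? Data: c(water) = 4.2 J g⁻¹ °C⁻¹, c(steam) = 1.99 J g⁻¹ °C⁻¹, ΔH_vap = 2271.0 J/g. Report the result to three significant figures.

q = 260 kJ

q1 (heat water 9.6→100.0 °C): 96.0 × 4.2 × 90.4 = 36449 J
q2 (vaporize at 100 °C): 96.0 × 2271.0 = 218016 J
q3 (heat steam 100.0→128.5 °C): 96.0 × 1.99 × 28.5 = 5445 J
Total: 36449 + 218016 + 5445 = 259910 J = 260 kJ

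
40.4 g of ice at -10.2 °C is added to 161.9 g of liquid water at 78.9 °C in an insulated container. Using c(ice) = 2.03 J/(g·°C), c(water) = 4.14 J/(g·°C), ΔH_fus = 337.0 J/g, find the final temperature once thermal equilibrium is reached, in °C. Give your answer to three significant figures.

Heat to bring ice to 0 °C and melt it: q₁ = 40.4×2.03×10.2 + 40.4×337.0 = 14451 J
Heat the water can supply cooling to 0 °C: 161.9×4.14×78.9 = 52884.0 J > q₁, so all ice melts.
Energy balance: 161.9×4.14×(78.9 − T) = 14451 + 40.4×4.14×(T − 0)
670.266(78.9 − T) = 14451 + 167.256 T
52884.0 − 14451 = 837.522 T
T = 38433.0 / 837.522 = 45.89 °C

T_f = 45.9 °C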